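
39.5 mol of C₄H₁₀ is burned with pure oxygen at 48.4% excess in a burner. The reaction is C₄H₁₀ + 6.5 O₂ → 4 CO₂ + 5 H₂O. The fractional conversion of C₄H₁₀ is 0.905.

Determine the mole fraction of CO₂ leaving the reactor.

0.302

Stoichiometric O₂ = 6.5 × 39.5 = 256.8 mol; O₂ fed = 256.8 × 1.484 = 381 mol.
Fuel reacted = 0.905 × 39.5 → ξ = 35.75 mol.
Outlet (n = n₀ + ν ξ):
  C₄H₁₀: 39.5 − 1(35.75) = 3.752
  O₂: 381 − 6.5(35.75) = 148.7
  CO₂: 0 + 4(35.75) = 143
  H₂O: 0 + 5(35.75) = 178.7
Total out = 474.1 mol; y_CO₂ = 143 / 474.1 = 0.3016.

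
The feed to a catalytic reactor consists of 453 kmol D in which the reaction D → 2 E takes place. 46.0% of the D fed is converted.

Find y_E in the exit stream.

D reacted = 0.46 × 453 = 208.4 kmol; ν_D = −1, so ξ = 208.4/1 = 208.4 kmol.
Outlet amounts (n = n₀ + ν ξ):
  D: 453 − 1(208.4) = 244.6
  E: 0 + 2(208.4) = 416.8
Total out = 661.4 kmol; y_E = 416.8 / 661.4 = 0.6301.

0.63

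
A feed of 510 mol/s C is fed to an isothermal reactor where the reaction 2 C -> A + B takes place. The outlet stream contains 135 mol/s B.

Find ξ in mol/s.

ξ = 135 mol/s

For B: n = n₀ + 1ξ → 135 = 0 + 1ξ, giving ξ = 135 mol/s.
Outlet amounts (n = n₀ + ν ξ):
  C: 510 − 2(135) = 240
  A: 0 + 1(135) = 135
  B: 0 + 1(135) = 135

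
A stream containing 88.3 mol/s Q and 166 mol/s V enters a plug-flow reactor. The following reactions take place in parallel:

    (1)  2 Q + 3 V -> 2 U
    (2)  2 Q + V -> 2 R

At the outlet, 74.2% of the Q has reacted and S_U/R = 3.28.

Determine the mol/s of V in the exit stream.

83 mol/s

Conversion of Q: Q consumed = 0.742 × 88.3 = 65.52 mol/s = 2ξ₁ + 2ξ₂.
Selectivity: 2ξ₁ / (2ξ₂) = 3.28 → ξ₁ = 3.28 ξ₂.
Substitute: (2·3.28 + 2) ξ₂ = 65.52 → ξ₂ = 7.654 mol/s, ξ₁ = 25.11 mol/s.
Outlet amounts (n = n₀ + Σ ν·ξ):
  Q: 88.3 − 2(25.11) − 2(7.654) = 22.78
  V: 166 − 3(25.11) − 1(7.654) = 83.03
  U: 0 + 2(25.11) = 50.21
  R: 0 + 2(7.654) = 15.31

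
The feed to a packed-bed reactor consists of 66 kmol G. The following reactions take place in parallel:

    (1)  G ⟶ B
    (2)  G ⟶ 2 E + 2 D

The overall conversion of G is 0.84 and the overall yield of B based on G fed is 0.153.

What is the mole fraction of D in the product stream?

0.449

Yield of B: 1ξ₁ / 66 = 0.153 → ξ₁ = 10.1 kmol.
Conversion of G: 1ξ₁ + 1ξ₂ = 0.84 × 66 = 55.44 → ξ₂ = 45.34 kmol.
Outlet amounts (n = n₀ + Σ ν·ξ):
  G: 66 − 1(10.1) − 1(45.34) = 10.56
  B: 0 + 1(10.1) = 10.1
  E: 0 + 2(45.34) = 90.68
  D: 0 + 2(45.34) = 90.68
Total out = 202 kmol; y_D = 90.68 / 202 = 0.4489.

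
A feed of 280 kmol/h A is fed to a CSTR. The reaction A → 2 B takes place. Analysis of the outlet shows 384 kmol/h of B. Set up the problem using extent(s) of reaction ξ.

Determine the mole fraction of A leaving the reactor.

0.186

For B: n = n₀ + 2ξ → 384 = 0 + 2ξ, giving ξ = 192 kmol/h.
Outlet amounts (n = n₀ + ν ξ):
  A: 280 − 1(192) = 88
  B: 0 + 2(192) = 384
Total out = 472 kmol/h; y_A = 88 / 472 = 0.1864.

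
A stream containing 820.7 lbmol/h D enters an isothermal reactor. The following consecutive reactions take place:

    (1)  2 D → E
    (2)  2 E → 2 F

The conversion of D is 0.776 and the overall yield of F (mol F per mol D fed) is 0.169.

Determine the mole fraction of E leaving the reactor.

0.358

Conversion of D: D consumed = 2ξ₁ = 0.776 × 820.7 → ξ₁ = 318.4 lbmol/h.
Yield of F: 2ξ₂ / 820.7 = 0.169 → ξ₂ = 69.35 lbmol/h.
Outlet amounts (n = n₀ + Σ ν·ξ):
  D: 820.7 − 2(318.4) = 183.8
  E: 0 + 1(318.4) − 2(69.35) = 179.7
  F: 0 + 2(69.35) = 138.7
Total out = 502.3 lbmol/h; y_E = 179.7 / 502.3 = 0.3578.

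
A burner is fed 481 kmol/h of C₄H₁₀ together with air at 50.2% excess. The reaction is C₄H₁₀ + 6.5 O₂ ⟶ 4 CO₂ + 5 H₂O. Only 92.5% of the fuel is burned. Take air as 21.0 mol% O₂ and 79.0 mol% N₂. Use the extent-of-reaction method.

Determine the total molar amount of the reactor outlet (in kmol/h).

Stoichiometric O₂ = 6.5 × 481 = 3126 kmol/h; O₂ fed = 3126 × 1.502 = 4696 kmol/h.
N₂ fed = 4696 × 79/21 = 17670 kmol/h.
Fuel reacted = 0.925 × 481 → ξ = 444.9 kmol/h.
Outlet (n = n₀ + ν ξ):
  C₄H₁₀: 481 − 1(444.9) = 36.07
  O₂: 4696 − 6.5(444.9) = 1804
  N₂: 17670 (inert)
  CO₂: 0 + 4(444.9) = 1780
  H₂O: 0 + 5(444.9) = 2225
Total out = 36.07 + 1804 + 17670 + 1780 + 2225 = 23510 kmol/h.

23500 kmol/h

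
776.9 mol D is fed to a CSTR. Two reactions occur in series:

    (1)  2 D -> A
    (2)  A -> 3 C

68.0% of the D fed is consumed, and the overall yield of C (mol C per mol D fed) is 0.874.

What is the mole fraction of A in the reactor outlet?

0.0392

Conversion of D: D consumed = 2ξ₁ = 0.68 × 776.9 → ξ₁ = 264.1 mol.
Yield of C: 3ξ₂ / 776.9 = 0.874 → ξ₂ = 226.3 mol.
Outlet amounts (n = n₀ + Σ ν·ξ):
  D: 776.9 − 2(264.1) = 248.6
  A: 0 + 1(264.1) − 1(226.3) = 37.81
  C: 0 + 3(226.3) = 679
Total out = 965.4 mol; y_A = 37.81 / 965.4 = 0.03916.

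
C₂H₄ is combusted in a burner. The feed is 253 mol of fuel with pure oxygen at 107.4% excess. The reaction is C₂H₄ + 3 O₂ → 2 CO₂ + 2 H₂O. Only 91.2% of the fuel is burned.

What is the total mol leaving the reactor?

1830 mol

Stoichiometric O₂ = 3 × 253 = 759 mol; O₂ fed = 759 × 2.074 = 1574 mol.
Fuel reacted = 0.912 × 253 → ξ = 230.7 mol.
Outlet (n = n₀ + ν ξ):
  C₂H₄: 253 − 1(230.7) = 22.26
  O₂: 1574 − 3(230.7) = 882
  CO₂: 0 + 2(230.7) = 461.5
  H₂O: 0 + 2(230.7) = 461.5
Total out = 22.26 + 882 + 461.5 + 461.5 = 1827 mol.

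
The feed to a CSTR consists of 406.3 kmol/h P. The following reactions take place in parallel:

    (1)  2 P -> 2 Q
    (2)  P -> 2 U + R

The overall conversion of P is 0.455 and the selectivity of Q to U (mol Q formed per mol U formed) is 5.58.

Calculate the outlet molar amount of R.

Conversion of P: P consumed = 0.455 × 406.3 = 184.9 kmol/h = 2ξ₁ + 1ξ₂.
Selectivity: 2ξ₁ / (2ξ₂) = 5.58 → ξ₁ = 5.58 ξ₂.
Substitute: (2·5.58 + 1) ξ₂ = 184.9 → ξ₂ = 15.2 kmol/h, ξ₁ = 84.83 kmol/h.
Outlet amounts (n = n₀ + Σ ν·ξ):
  P: 406.3 − 2(84.83) − 1(15.2) = 221.4
  Q: 0 + 2(84.83) = 169.7
  U: 0 + 2(15.2) = 30.41
  R: 0 + 1(15.2) = 15.2

15.2 kmol/h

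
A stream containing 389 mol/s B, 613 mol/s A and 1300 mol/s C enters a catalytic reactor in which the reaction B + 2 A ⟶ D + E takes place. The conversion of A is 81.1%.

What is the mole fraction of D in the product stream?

0.121

A reacted = 0.811 × 613 = 497.1 mol/s; ν_A = −2, so ξ = 497.1/2 = 248.6 mol/s.
Outlet amounts (n = n₀ + ν ξ):
  B: 389 − 1(248.6) = 140.4
  A: 613 − 2(248.6) = 115.9
  D: 0 + 1(248.6) = 248.6
  E: 0 + 1(248.6) = 248.6
  C: 1300 (inert)
Total out = 2053 mol/s; y_D = 248.6 / 2053 = 0.1211.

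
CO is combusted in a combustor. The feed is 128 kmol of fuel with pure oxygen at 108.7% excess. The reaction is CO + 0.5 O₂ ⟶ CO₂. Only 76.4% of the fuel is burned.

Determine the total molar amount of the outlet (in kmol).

Stoichiometric O₂ = 0.5 × 128 = 64 kmol; O₂ fed = 64 × 2.087 = 133.6 kmol.
Fuel reacted = 0.764 × 128 → ξ = 97.79 kmol.
Outlet (n = n₀ + ν ξ):
  CO: 128 − 1(97.79) = 30.21
  O₂: 133.6 − 0.5(97.79) = 84.67
  CO₂: 0 + 1(97.79) = 97.79
Total out = 30.21 + 84.67 + 97.79 = 212.7 kmol.

213 kmol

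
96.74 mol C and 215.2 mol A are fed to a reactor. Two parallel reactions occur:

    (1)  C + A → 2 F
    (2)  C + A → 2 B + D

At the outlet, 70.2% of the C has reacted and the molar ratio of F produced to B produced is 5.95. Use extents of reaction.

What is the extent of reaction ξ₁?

ξ₁ = 58.1 mol

Conversion of C: C consumed = 0.702 × 96.74 = 67.91 mol = 1ξ₁ + 1ξ₂.
Selectivity: 2ξ₁ / (2ξ₂) = 5.95 → ξ₁ = 5.95 ξ₂.
Substitute: (1·5.95 + 1) ξ₂ = 67.91 → ξ₂ = 9.771 mol, ξ₁ = 58.14 mol.
Outlet amounts (n = n₀ + Σ ν·ξ):
  C: 96.74 − 1(58.14) − 1(9.771) = 28.83
  A: 215.2 − 1(58.14) − 1(9.771) = 147.3
  F: 0 + 2(58.14) = 116.3
  B: 0 + 2(9.771) = 19.54
  D: 0 + 1(9.771) = 9.771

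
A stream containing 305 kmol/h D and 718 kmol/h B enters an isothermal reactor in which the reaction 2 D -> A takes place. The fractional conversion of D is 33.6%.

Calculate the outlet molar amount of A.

D reacted = 0.336 × 305 = 102.5 kmol/h; ν_D = −2, so ξ = 102.5/2 = 51.24 kmol/h.
Outlet amounts (n = n₀ + ν ξ):
  D: 305 − 2(51.24) = 202.5
  A: 0 + 1(51.24) = 51.24
  B: 718 (inert)

51.2 kmol/h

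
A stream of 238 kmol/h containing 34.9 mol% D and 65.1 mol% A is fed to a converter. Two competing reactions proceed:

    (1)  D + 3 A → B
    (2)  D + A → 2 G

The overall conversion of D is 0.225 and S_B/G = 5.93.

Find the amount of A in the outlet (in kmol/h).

102 kmol/h

Conversion of D: D consumed = 0.225 × 83.06 = 18.69 kmol/h = 1ξ₁ + 1ξ₂.
Selectivity: 1ξ₁ / (2ξ₂) = 5.93 → ξ₁ = 11.86 ξ₂.
Substitute: (1·11.86 + 1) ξ₂ = 18.69 → ξ₂ = 1.453 kmol/h, ξ₁ = 17.24 kmol/h.
Outlet amounts (n = n₀ + Σ ν·ξ):
  D: 83.06 − 1(17.24) − 1(1.453) = 64.37
  A: 154.9 − 3(17.24) − 1(1.453) = 101.8
  B: 0 + 1(17.24) = 17.24
  G: 0 + 2(1.453) = 2.907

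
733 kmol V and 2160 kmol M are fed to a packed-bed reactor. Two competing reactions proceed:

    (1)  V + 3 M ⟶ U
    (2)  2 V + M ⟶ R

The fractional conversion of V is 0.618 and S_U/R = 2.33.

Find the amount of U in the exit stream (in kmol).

Conversion of V: V consumed = 0.618 × 733 = 453 kmol = 1ξ₁ + 2ξ₂.
Selectivity: 1ξ₁ / (1ξ₂) = 2.33 → ξ₁ = 2.33 ξ₂.
Substitute: (1·2.33 + 2) ξ₂ = 453 → ξ₂ = 104.6 kmol, ξ₁ = 243.8 kmol.
Outlet amounts (n = n₀ + Σ ν·ξ):
  V: 733 − 1(243.8) − 2(104.6) = 280
  M: 2160 − 3(243.8) − 1(104.6) = 1324
  U: 0 + 1(243.8) = 243.8
  R: 0 + 1(104.6) = 104.6

244 kmol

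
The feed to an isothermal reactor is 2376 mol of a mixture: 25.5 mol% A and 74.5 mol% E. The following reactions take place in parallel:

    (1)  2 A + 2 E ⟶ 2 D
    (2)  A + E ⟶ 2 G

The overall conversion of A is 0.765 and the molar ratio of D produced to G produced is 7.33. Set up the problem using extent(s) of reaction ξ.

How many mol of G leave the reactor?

Conversion of A: A consumed = 0.765 × 605.9 = 463.5 mol = 2ξ₁ + 1ξ₂.
Selectivity: 2ξ₁ / (2ξ₂) = 7.33 → ξ₁ = 7.33 ξ₂.
Substitute: (2·7.33 + 1) ξ₂ = 463.5 → ξ₂ = 29.6 mol, ξ₁ = 217 mol.
Outlet amounts (n = n₀ + Σ ν·ξ):
  A: 605.9 − 2(217) − 1(29.6) = 142.4
  E: 1770 − 2(217) − 1(29.6) = 1307
  D: 0 + 2(217) = 433.9
  G: 0 + 2(29.6) = 59.2

59.2 mol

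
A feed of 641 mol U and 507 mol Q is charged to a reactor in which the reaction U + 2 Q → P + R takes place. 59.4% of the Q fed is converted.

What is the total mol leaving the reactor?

Q reacted = 0.594 × 507 = 301.2 mol; ν_Q = −2, so ξ = 301.2/2 = 150.6 mol.
Outlet amounts (n = n₀ + ν ξ):
  U: 641 − 1(150.6) = 490.4
  Q: 507 − 2(150.6) = 205.8
  P: 0 + 1(150.6) = 150.6
  R: 0 + 1(150.6) = 150.6
Total out = 490.4 + 205.8 + 150.6 + 150.6 = 997.4 mol.

997 mol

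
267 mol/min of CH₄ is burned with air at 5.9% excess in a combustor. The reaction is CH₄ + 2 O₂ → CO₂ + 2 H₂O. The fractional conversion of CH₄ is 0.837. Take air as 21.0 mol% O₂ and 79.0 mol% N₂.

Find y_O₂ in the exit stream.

0.0401

Stoichiometric O₂ = 2 × 267 = 534 mol/min; O₂ fed = 534 × 1.059 = 565.5 mol/min.
N₂ fed = 565.5 × 79/21 = 2127 mol/min.
Fuel reacted = 0.837 × 267 → ξ = 223.5 mol/min.
Outlet (n = n₀ + ν ξ):
  CH₄: 267 − 1(223.5) = 43.52
  O₂: 565.5 − 2(223.5) = 118.5
  N₂: 2127 (inert)
  CO₂: 0 + 1(223.5) = 223.5
  H₂O: 0 + 2(223.5) = 447
Total out = 2960 mol/min; y_O₂ = 118.5 / 2960 = 0.04005.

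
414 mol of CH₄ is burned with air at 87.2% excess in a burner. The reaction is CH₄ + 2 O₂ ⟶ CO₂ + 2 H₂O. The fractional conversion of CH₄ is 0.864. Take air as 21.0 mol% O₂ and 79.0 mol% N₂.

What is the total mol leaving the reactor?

7800 mol

Stoichiometric O₂ = 2 × 414 = 828 mol; O₂ fed = 828 × 1.872 = 1550 mol.
N₂ fed = 1550 × 79/21 = 5831 mol.
Fuel reacted = 0.864 × 414 → ξ = 357.7 mol.
Outlet (n = n₀ + ν ξ):
  CH₄: 414 − 1(357.7) = 56.3
  O₂: 1550 − 2(357.7) = 834.6
  N₂: 5831 (inert)
  CO₂: 0 + 1(357.7) = 357.7
  H₂O: 0 + 2(357.7) = 715.4
Total out = 56.3 + 834.6 + 5831 + 357.7 + 715.4 = 7795 mol.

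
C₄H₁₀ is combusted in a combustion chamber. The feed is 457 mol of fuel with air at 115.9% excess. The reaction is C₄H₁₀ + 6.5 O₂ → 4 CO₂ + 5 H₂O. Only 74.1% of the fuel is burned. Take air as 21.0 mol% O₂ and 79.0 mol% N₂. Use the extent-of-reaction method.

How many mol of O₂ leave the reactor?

4210 mol

Stoichiometric O₂ = 6.5 × 457 = 2970 mol; O₂ fed = 2970 × 2.159 = 6413 mol.
N₂ fed = 6413 × 79/21 = 24130 mol.
Fuel reacted = 0.741 × 457 → ξ = 338.6 mol.
Outlet (n = n₀ + ν ξ):
  C₄H₁₀: 457 − 1(338.6) = 118.4
  O₂: 6413 − 6.5(338.6) = 4212
  N₂: 24130 (inert)
  CO₂: 0 + 4(338.6) = 1355
  H₂O: 0 + 5(338.6) = 1693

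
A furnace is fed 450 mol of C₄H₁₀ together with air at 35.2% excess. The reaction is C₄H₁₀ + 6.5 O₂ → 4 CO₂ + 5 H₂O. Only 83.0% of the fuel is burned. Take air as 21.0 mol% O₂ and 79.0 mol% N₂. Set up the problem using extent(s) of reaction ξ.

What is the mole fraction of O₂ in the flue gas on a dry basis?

Stoichiometric O₂ = 6.5 × 450 = 2925 mol; O₂ fed = 2925 × 1.352 = 3955 mol.
N₂ fed = 3955 × 79/21 = 14880 mol.
Fuel reacted = 0.83 × 450 → ξ = 373.5 mol.
Outlet (n = n₀ + ν ξ):
  C₄H₁₀: 450 − 1(373.5) = 76.5
  O₂: 3955 − 6.5(373.5) = 1527
  N₂: 14880 (inert)
  CO₂: 0 + 4(373.5) = 1494
  H₂O: 0 + 5(373.5) = 1868
Dry total = 17970 mol; y_O₂ (dry) = 1527 / 17970 = 0.08495.

0.0849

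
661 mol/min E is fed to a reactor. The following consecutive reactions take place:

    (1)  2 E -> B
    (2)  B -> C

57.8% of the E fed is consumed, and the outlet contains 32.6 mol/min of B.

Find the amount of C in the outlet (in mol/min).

158 mol/min

Conversion of E: E consumed = 2ξ₁ = 0.578 × 661 → ξ₁ = 191 mol/min.
B balance: n_B = 0 + 1ξ₁ − 1ξ₂ = 32.6 → ξ₂ = (1·191 − 32.6)/1 = 158.4 mol/min.
Outlet amounts (n = n₀ + Σ ν·ξ):
  E: 661 − 2(191) = 278.9
  B: 0 + 1(191) − 1(158.4) = 32.6
  C: 0 + 1(158.4) = 158.4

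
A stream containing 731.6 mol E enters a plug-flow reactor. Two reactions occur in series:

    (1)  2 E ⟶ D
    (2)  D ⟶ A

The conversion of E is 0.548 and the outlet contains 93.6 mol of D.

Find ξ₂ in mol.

Conversion of E: E consumed = 2ξ₁ = 0.548 × 731.6 → ξ₁ = 200.5 mol.
D balance: n_D = 0 + 1ξ₁ − 1ξ₂ = 93.6 → ξ₂ = (1·200.5 − 93.6)/1 = 106.9 mol.
Outlet amounts (n = n₀ + Σ ν·ξ):
  E: 731.6 − 2(200.5) = 330.7
  D: 0 + 1(200.5) − 1(106.9) = 93.6
  A: 0 + 1(106.9) = 106.9

ξ₂ = 107 mol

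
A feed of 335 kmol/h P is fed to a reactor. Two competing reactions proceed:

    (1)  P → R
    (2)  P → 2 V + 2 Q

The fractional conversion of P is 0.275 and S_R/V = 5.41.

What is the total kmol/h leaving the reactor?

358 kmol/h

Conversion of P: P consumed = 0.275 × 335 = 92.13 kmol/h = 1ξ₁ + 1ξ₂.
Selectivity: 1ξ₁ / (2ξ₂) = 5.41 → ξ₁ = 10.82 ξ₂.
Substitute: (1·10.82 + 1) ξ₂ = 92.13 → ξ₂ = 7.794 kmol/h, ξ₁ = 84.33 kmol/h.
Outlet amounts (n = n₀ + Σ ν·ξ):
  P: 335 − 1(84.33) − 1(7.794) = 242.9
  R: 0 + 1(84.33) = 84.33
  V: 0 + 2(7.794) = 15.59
  Q: 0 + 2(7.794) = 15.59
Total out = 242.9 + 84.33 + 15.59 + 15.59 = 358.4 kmol/h.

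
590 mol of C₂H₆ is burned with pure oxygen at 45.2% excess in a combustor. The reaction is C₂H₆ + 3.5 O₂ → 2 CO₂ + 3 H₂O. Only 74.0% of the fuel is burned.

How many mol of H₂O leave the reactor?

1310 mol

Stoichiometric O₂ = 3.5 × 590 = 2065 mol; O₂ fed = 2065 × 1.452 = 2998 mol.
Fuel reacted = 0.74 × 590 → ξ = 436.6 mol.
Outlet (n = n₀ + ν ξ):
  C₂H₆: 590 − 1(436.6) = 153.4
  O₂: 2998 − 3.5(436.6) = 1470
  CO₂: 0 + 2(436.6) = 873.2
  H₂O: 0 + 3(436.6) = 1310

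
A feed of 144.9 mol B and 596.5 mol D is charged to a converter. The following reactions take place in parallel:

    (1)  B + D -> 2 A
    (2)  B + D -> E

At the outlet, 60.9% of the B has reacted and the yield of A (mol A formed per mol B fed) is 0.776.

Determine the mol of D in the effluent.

Yield of A: 2ξ₁ / 144.9 = 0.776 → ξ₁ = 56.22 mol.
Conversion of B: 1ξ₁ + 1ξ₂ = 0.609 × 144.9 = 88.24 → ξ₂ = 32.02 mol.
Outlet amounts (n = n₀ + Σ ν·ξ):
  B: 144.9 − 1(56.22) − 1(32.02) = 56.66
  D: 596.5 − 1(56.22) − 1(32.02) = 508.3
  A: 0 + 2(56.22) = 112.4
  E: 0 + 1(32.02) = 32.02

508 mol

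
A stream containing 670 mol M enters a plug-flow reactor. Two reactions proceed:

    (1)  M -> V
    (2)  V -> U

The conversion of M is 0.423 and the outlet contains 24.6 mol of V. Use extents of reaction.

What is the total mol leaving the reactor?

Conversion of M: M consumed = 1ξ₁ = 0.423 × 670 → ξ₁ = 283.4 mol.
V balance: n_V = 0 + 1ξ₁ − 1ξ₂ = 24.6 → ξ₂ = (1·283.4 − 24.6)/1 = 258.8 mol.
Outlet amounts (n = n₀ + Σ ν·ξ):
  M: 670 − 1(283.4) = 386.6
  V: 0 + 1(283.4) − 1(258.8) = 24.6
  U: 0 + 1(258.8) = 258.8
Total out = 386.6 + 24.6 + 258.8 = 670 mol.

670 mol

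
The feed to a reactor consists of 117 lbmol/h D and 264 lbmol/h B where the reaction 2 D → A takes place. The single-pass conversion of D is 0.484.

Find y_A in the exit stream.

D reacted = 0.484 × 117 = 56.63 lbmol/h; ν_D = −2, so ξ = 56.63/2 = 28.31 lbmol/h.
Outlet amounts (n = n₀ + ν ξ):
  D: 117 − 2(28.31) = 60.37
  A: 0 + 1(28.31) = 28.31
  B: 264 (inert)
Total out = 352.7 lbmol/h; y_A = 28.31 / 352.7 = 0.08028.

0.0803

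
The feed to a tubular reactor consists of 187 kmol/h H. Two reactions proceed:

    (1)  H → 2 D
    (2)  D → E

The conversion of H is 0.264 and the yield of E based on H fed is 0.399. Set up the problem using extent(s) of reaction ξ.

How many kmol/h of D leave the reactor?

24.1 kmol/h

Conversion of H: H consumed = 1ξ₁ = 0.264 × 187 → ξ₁ = 49.37 kmol/h.
Yield of E: 1ξ₂ / 187 = 0.399 → ξ₂ = 74.61 kmol/h.
Outlet amounts (n = n₀ + Σ ν·ξ):
  H: 187 − 1(49.37) = 137.6
  D: 0 + 2(49.37) − 1(74.61) = 24.12
  E: 0 + 1(74.61) = 74.61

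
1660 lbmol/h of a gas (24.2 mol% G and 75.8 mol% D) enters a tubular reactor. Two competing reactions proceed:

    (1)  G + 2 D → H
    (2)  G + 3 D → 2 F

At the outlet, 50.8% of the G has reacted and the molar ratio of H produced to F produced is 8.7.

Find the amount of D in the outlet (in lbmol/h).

839 lbmol/h

Conversion of G: G consumed = 0.508 × 401.7 = 204.1 lbmol/h = 1ξ₁ + 1ξ₂.
Selectivity: 1ξ₁ / (2ξ₂) = 8.7 → ξ₁ = 17.4 ξ₂.
Substitute: (1·17.4 + 1) ξ₂ = 204.1 → ξ₂ = 11.09 lbmol/h, ξ₁ = 193 lbmol/h.
Outlet amounts (n = n₀ + Σ ν·ξ):
  G: 401.7 − 1(193) − 1(11.09) = 197.6
  D: 1258 − 2(193) − 3(11.09) = 839
  H: 0 + 1(193) = 193
  F: 0 + 2(11.09) = 22.18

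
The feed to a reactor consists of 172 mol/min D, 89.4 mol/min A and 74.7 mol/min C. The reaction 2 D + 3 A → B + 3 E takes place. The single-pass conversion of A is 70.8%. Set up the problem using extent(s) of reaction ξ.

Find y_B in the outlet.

0.067

A reacted = 0.708 × 89.4 = 63.3 mol/min; ν_A = −3, so ξ = 63.3/3 = 21.1 mol/min.
Outlet amounts (n = n₀ + ν ξ):
  D: 172 − 2(21.1) = 129.8
  A: 89.4 − 3(21.1) = 26.1
  B: 0 + 1(21.1) = 21.1
  E: 0 + 3(21.1) = 63.3
  C: 74.7 (inert)
Total out = 315 mol/min; y_B = 21.1 / 315 = 0.06698.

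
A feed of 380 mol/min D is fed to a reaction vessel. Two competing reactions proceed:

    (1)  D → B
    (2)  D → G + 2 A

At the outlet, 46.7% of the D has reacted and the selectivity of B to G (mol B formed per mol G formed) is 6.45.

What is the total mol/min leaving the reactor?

428 mol/min

Conversion of D: D consumed = 0.467 × 380 = 177.5 mol/min = 1ξ₁ + 1ξ₂.
Selectivity: 1ξ₁ / (1ξ₂) = 6.45 → ξ₁ = 6.45 ξ₂.
Substitute: (1·6.45 + 1) ξ₂ = 177.5 → ξ₂ = 23.82 mol/min, ξ₁ = 153.6 mol/min.
Outlet amounts (n = n₀ + Σ ν·ξ):
  D: 380 − 1(153.6) − 1(23.82) = 202.5
  B: 0 + 1(153.6) = 153.6
  G: 0 + 1(23.82) = 23.82
  A: 0 + 2(23.82) = 47.64
Total out = 202.5 + 153.6 + 23.82 + 47.64 = 427.6 mol/min.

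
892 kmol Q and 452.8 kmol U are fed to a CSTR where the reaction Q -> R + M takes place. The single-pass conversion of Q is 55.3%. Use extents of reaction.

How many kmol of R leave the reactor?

493 kmol

Q reacted = 0.553 × 892 = 493.3 kmol; ν_Q = −1, so ξ = 493.3/1 = 493.3 kmol.
Outlet amounts (n = n₀ + ν ξ):
  Q: 892 − 1(493.3) = 398.7
  R: 0 + 1(493.3) = 493.3
  M: 0 + 1(493.3) = 493.3
  U: 452.8 (inert)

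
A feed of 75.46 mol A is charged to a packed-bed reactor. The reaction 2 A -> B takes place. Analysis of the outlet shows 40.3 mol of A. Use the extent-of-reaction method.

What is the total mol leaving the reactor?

57.9 mol

For A: n = n₀ − 2ξ → 40.3 = 75.46 − 2ξ, giving ξ = 17.58 mol.
Outlet amounts (n = n₀ + ν ξ):
  A: 75.46 − 2(17.58) = 40.3
  B: 0 + 1(17.58) = 17.58
Total out = 40.3 + 17.58 = 57.88 mol.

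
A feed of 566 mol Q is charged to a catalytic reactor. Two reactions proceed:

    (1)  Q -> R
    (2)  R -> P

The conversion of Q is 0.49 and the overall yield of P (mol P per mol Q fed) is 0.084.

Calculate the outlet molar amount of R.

Conversion of Q: Q consumed = 1ξ₁ = 0.49 × 566 → ξ₁ = 277.3 mol.
Yield of P: 1ξ₂ / 566 = 0.084 → ξ₂ = 47.54 mol.
Outlet amounts (n = n₀ + Σ ν·ξ):
  Q: 566 − 1(277.3) = 288.7
  R: 0 + 1(277.3) − 1(47.54) = 229.8
  P: 0 + 1(47.54) = 47.54

230 mol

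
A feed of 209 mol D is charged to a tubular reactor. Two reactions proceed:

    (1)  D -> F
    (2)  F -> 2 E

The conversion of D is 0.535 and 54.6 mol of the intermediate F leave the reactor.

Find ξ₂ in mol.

ξ₂ = 57.2 mol

Conversion of D: D consumed = 1ξ₁ = 0.535 × 209 → ξ₁ = 111.8 mol.
F balance: n_F = 0 + 1ξ₁ − 1ξ₂ = 54.6 → ξ₂ = (1·111.8 − 54.6)/1 = 57.22 mol.
Outlet amounts (n = n₀ + Σ ν·ξ):
  D: 209 − 1(111.8) = 97.18
  F: 0 + 1(111.8) − 1(57.22) = 54.6
  E: 0 + 2(57.22) = 114.4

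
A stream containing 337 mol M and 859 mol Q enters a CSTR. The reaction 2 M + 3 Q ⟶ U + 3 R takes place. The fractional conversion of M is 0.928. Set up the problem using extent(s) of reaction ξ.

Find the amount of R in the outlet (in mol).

M reacted = 0.928 × 337 = 312.7 mol; ν_M = −2, so ξ = 312.7/2 = 156.4 mol.
Outlet amounts (n = n₀ + ν ξ):
  M: 337 − 2(156.4) = 24.26
  Q: 859 − 3(156.4) = 389.9
  U: 0 + 1(156.4) = 156.4
  R: 0 + 3(156.4) = 469.1

469 mol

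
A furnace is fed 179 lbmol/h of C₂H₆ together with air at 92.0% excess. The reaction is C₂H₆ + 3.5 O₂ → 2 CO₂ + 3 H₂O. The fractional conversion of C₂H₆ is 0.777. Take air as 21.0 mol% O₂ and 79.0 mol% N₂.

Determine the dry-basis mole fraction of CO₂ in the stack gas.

0.05

Stoichiometric O₂ = 3.5 × 179 = 626.5 lbmol/h; O₂ fed = 626.5 × 1.920 = 1203 lbmol/h.
N₂ fed = 1203 × 79/21 = 4525 lbmol/h.
Fuel reacted = 0.777 × 179 → ξ = 139.1 lbmol/h.
Outlet (n = n₀ + ν ξ):
  C₂H₆: 179 − 1(139.1) = 39.92
  O₂: 1203 − 3.5(139.1) = 716.1
  N₂: 4525 (inert)
  CO₂: 0 + 2(139.1) = 278.2
  H₂O: 0 + 3(139.1) = 417.2
Dry total = 5559 lbmol/h; y_CO₂ (dry) = 278.2 / 5559 = 0.05004.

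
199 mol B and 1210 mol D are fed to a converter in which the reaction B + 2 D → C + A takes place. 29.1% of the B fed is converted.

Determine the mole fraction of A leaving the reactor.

0.0429

B reacted = 0.291 × 199 = 57.91 mol; ν_B = −1, so ξ = 57.91/1 = 57.91 mol.
Outlet amounts (n = n₀ + ν ξ):
  B: 199 − 1(57.91) = 141.1
  D: 1210 − 2(57.91) = 1094
  C: 0 + 1(57.91) = 57.91
  A: 0 + 1(57.91) = 57.91
Total out = 1351 mol; y_A = 57.91 / 1351 = 0.04286.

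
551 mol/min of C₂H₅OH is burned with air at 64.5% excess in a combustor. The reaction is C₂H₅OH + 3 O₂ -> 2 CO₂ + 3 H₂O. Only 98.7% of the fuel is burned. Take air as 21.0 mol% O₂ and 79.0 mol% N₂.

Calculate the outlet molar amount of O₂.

1090 mol/min

Stoichiometric O₂ = 3 × 551 = 1653 mol/min; O₂ fed = 1653 × 1.645 = 2719 mol/min.
N₂ fed = 2719 × 79/21 = 10230 mol/min.
Fuel reacted = 0.987 × 551 → ξ = 543.8 mol/min.
Outlet (n = n₀ + ν ξ):
  C₂H₅OH: 551 − 1(543.8) = 7.163
  O₂: 2719 − 3(543.8) = 1088
  N₂: 10230 (inert)
  CO₂: 0 + 2(543.8) = 1088
  H₂O: 0 + 3(543.8) = 1632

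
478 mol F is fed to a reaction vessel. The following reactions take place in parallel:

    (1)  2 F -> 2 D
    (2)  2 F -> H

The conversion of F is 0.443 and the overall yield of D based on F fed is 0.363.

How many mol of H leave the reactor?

19.1 mol

Yield of D: 2ξ₁ / 478 = 0.363 → ξ₁ = 86.76 mol.
Conversion of F: 2ξ₁ + 2ξ₂ = 0.443 × 478 = 211.8 → ξ₂ = 19.12 mol.
Outlet amounts (n = n₀ + Σ ν·ξ):
  F: 478 − 2(86.76) − 2(19.12) = 266.2
  D: 0 + 2(86.76) = 173.5
  H: 0 + 1(19.12) = 19.12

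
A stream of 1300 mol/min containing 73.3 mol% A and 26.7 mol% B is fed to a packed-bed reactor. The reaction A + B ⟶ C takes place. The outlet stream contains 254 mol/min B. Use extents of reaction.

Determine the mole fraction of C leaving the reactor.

For B: n = n₀ − 1ξ → 254 = 347.1 − 1ξ, giving ξ = 93.1 mol/min.
Outlet amounts (n = n₀ + ν ξ):
  A: 952.9 − 1(93.1) = 859.8
  B: 347.1 − 1(93.1) = 254
  C: 0 + 1(93.1) = 93.1
Total out = 1207 mol/min; y_C = 93.1 / 1207 = 0.07714.

0.0771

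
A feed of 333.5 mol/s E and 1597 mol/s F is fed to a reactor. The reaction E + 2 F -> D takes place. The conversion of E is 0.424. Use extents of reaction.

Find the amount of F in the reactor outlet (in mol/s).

E reacted = 0.424 × 333.5 = 141.4 mol/s; ν_E = −1, so ξ = 141.4/1 = 141.4 mol/s.
Outlet amounts (n = n₀ + ν ξ):
  E: 333.5 − 1(141.4) = 192.1
  F: 1597 − 2(141.4) = 1314
  D: 0 + 1(141.4) = 141.4

1310 mol/s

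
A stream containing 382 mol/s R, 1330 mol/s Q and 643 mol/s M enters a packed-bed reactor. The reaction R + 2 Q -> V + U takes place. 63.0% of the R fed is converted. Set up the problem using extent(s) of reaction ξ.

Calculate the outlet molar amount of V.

R reacted = 0.63 × 382 = 240.7 mol/s; ν_R = −1, so ξ = 240.7/1 = 240.7 mol/s.
Outlet amounts (n = n₀ + ν ξ):
  R: 382 − 1(240.7) = 141.3
  Q: 1330 − 2(240.7) = 848.7
  V: 0 + 1(240.7) = 240.7
  U: 0 + 1(240.7) = 240.7
  M: 643 (inert)

241 mol/s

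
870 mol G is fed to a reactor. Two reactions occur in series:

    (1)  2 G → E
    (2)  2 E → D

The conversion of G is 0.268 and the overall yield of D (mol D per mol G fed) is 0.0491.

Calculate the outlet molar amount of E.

31.1 mol

Conversion of G: G consumed = 2ξ₁ = 0.268 × 870 → ξ₁ = 116.6 mol.
Yield of D: 1ξ₂ / 870 = 0.0491 → ξ₂ = 42.72 mol.
Outlet amounts (n = n₀ + Σ ν·ξ):
  G: 870 − 2(116.6) = 636.8
  E: 0 + 1(116.6) − 2(42.72) = 31.15
  D: 0 + 1(42.72) = 42.72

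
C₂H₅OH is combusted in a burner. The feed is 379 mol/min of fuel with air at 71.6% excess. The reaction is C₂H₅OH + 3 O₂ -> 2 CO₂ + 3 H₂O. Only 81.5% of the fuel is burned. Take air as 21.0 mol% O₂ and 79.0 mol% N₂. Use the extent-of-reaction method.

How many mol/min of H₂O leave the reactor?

927 mol/min

Stoichiometric O₂ = 3 × 379 = 1137 mol/min; O₂ fed = 1137 × 1.716 = 1951 mol/min.
N₂ fed = 1951 × 79/21 = 7340 mol/min.
Fuel reacted = 0.815 × 379 → ξ = 308.9 mol/min.
Outlet (n = n₀ + ν ξ):
  C₂H₅OH: 379 − 1(308.9) = 70.12
  O₂: 1951 − 3(308.9) = 1024
  N₂: 7340 (inert)
  CO₂: 0 + 2(308.9) = 617.8
  H₂O: 0 + 3(308.9) = 926.7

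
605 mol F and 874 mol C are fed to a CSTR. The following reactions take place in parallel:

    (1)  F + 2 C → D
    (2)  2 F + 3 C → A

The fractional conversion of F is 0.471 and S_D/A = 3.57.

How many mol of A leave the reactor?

Conversion of F: F consumed = 0.471 × 605 = 285 mol = 1ξ₁ + 2ξ₂.
Selectivity: 1ξ₁ / (1ξ₂) = 3.57 → ξ₁ = 3.57 ξ₂.
Substitute: (1·3.57 + 2) ξ₂ = 285 → ξ₂ = 51.16 mol, ξ₁ = 182.6 mol.
Outlet amounts (n = n₀ + Σ ν·ξ):
  F: 605 − 1(182.6) − 2(51.16) = 320
  C: 874 − 2(182.6) − 3(51.16) = 355.2
  D: 0 + 1(182.6) = 182.6
  A: 0 + 1(51.16) = 51.16

51.2 mol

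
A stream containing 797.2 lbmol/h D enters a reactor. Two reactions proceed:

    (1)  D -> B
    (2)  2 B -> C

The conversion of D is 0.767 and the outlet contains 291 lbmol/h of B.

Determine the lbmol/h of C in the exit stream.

160 lbmol/h

Conversion of D: D consumed = 1ξ₁ = 0.767 × 797.2 → ξ₁ = 611.5 lbmol/h.
B balance: n_B = 0 + 1ξ₁ − 2ξ₂ = 291 → ξ₂ = (1·611.5 − 291)/2 = 160.2 lbmol/h.
Outlet amounts (n = n₀ + Σ ν·ξ):
  D: 797.2 − 1(611.5) = 185.7
  B: 0 + 1(611.5) − 2(160.2) = 291
  C: 0 + 1(160.2) = 160.2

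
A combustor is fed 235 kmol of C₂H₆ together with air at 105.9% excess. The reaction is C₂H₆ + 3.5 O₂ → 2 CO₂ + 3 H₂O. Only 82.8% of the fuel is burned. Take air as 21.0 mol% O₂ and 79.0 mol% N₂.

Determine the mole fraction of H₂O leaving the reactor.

Stoichiometric O₂ = 3.5 × 235 = 822.5 kmol; O₂ fed = 822.5 × 2.059 = 1694 kmol.
N₂ fed = 1694 × 79/21 = 6371 kmol.
Fuel reacted = 0.828 × 235 → ξ = 194.6 kmol.
Outlet (n = n₀ + ν ξ):
  C₂H₆: 235 − 1(194.6) = 40.42
  O₂: 1694 − 3.5(194.6) = 1012
  N₂: 6371 (inert)
  CO₂: 0 + 2(194.6) = 389.2
  H₂O: 0 + 3(194.6) = 583.7
Total out = 8397 kmol; y_H₂O = 583.7 / 8397 = 0.06952.

0.0695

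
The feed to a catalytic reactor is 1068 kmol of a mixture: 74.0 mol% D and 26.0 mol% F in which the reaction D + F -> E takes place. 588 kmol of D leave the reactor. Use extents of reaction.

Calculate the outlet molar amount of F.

75.4 kmol

For D: n = n₀ − 1ξ → 588 = 790.3 − 1ξ, giving ξ = 202.3 kmol.
Outlet amounts (n = n₀ + ν ξ):
  D: 790.3 − 1(202.3) = 588
  F: 277.7 − 1(202.3) = 75.36
  E: 0 + 1(202.3) = 202.3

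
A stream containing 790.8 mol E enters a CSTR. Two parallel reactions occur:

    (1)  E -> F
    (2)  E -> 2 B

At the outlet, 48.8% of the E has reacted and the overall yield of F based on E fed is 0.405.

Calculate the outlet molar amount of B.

131 mol

Yield of F: 1ξ₁ / 790.8 = 0.405 → ξ₁ = 320.3 mol.
Conversion of E: 1ξ₁ + 1ξ₂ = 0.488 × 790.8 = 385.9 → ξ₂ = 65.64 mol.
Outlet amounts (n = n₀ + Σ ν·ξ):
  E: 790.8 − 1(320.3) − 1(65.64) = 404.9
  F: 0 + 1(320.3) = 320.3
  B: 0 + 2(65.64) = 131.3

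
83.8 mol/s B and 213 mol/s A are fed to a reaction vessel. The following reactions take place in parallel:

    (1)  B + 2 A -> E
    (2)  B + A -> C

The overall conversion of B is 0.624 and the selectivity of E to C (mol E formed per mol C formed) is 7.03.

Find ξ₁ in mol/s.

ξ₁ = 45.8 mol/s

Conversion of B: B consumed = 0.624 × 83.8 = 52.29 mol/s = 1ξ₁ + 1ξ₂.
Selectivity: 1ξ₁ / (1ξ₂) = 7.03 → ξ₁ = 7.03 ξ₂.
Substitute: (1·7.03 + 1) ξ₂ = 52.29 → ξ₂ = 6.512 mol/s, ξ₁ = 45.78 mol/s.
Outlet amounts (n = n₀ + Σ ν·ξ):
  B: 83.8 − 1(45.78) − 1(6.512) = 31.51
  A: 213 − 2(45.78) − 1(6.512) = 114.9
  E: 0 + 1(45.78) = 45.78
  C: 0 + 1(6.512) = 6.512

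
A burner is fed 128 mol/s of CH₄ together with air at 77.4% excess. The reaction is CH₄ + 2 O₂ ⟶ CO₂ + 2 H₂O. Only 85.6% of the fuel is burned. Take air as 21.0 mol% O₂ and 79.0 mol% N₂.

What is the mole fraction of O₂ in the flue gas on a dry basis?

0.113

Stoichiometric O₂ = 2 × 128 = 256 mol/s; O₂ fed = 256 × 1.774 = 454.1 mol/s.
N₂ fed = 454.1 × 79/21 = 1708 mol/s.
Fuel reacted = 0.856 × 128 → ξ = 109.6 mol/s.
Outlet (n = n₀ + ν ξ):
  CH₄: 128 − 1(109.6) = 18.43
  O₂: 454.1 − 2(109.6) = 235
  N₂: 1708 (inert)
  CO₂: 0 + 1(109.6) = 109.6
  H₂O: 0 + 2(109.6) = 219.1
Dry total = 2071 mol/s; y_O₂ (dry) = 235 / 2071 = 0.1135.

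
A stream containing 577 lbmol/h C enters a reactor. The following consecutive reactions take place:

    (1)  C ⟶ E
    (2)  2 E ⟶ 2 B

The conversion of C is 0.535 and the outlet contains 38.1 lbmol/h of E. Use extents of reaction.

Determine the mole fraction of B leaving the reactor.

Conversion of C: C consumed = 1ξ₁ = 0.535 × 577 → ξ₁ = 308.7 lbmol/h.
E balance: n_E = 0 + 1ξ₁ − 2ξ₂ = 38.1 → ξ₂ = (1·308.7 − 38.1)/2 = 135.3 lbmol/h.
Outlet amounts (n = n₀ + Σ ν·ξ):
  C: 577 − 1(308.7) = 268.3
  E: 0 + 1(308.7) − 2(135.3) = 38.1
  B: 0 + 2(135.3) = 270.6
Total out = 577 lbmol/h; y_B = 270.6 / 577 = 0.469.

0.469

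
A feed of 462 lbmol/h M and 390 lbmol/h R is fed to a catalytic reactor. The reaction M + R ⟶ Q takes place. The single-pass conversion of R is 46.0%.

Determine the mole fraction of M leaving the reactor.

0.42

R reacted = 0.46 × 390 = 179.4 lbmol/h; ν_R = −1, so ξ = 179.4/1 = 179.4 lbmol/h.
Outlet amounts (n = n₀ + ν ξ):
  M: 462 − 1(179.4) = 282.6
  R: 390 − 1(179.4) = 210.6
  Q: 0 + 1(179.4) = 179.4
Total out = 672.6 lbmol/h; y_M = 282.6 / 672.6 = 0.4202.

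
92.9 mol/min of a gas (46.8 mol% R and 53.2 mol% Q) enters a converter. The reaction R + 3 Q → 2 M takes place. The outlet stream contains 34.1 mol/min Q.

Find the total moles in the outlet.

82.7 mol/min

For Q: n = n₀ − 3ξ → 34.1 = 49.42 − 3ξ, giving ξ = 5.108 mol/min.
Outlet amounts (n = n₀ + ν ξ):
  R: 43.48 − 1(5.108) = 38.37
  Q: 49.42 − 3(5.108) = 34.1
  M: 0 + 2(5.108) = 10.22
Total out = 38.37 + 34.1 + 10.22 = 82.68 mol/min.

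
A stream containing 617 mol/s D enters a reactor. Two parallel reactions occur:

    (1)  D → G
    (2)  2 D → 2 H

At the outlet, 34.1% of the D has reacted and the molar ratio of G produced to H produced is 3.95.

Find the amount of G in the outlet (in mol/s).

168 mol/s

Conversion of D: D consumed = 0.341 × 617 = 210.4 mol/s = 1ξ₁ + 2ξ₂.
Selectivity: 1ξ₁ / (2ξ₂) = 3.95 → ξ₁ = 7.9 ξ₂.
Substitute: (1·7.9 + 2) ξ₂ = 210.4 → ξ₂ = 21.25 mol/s, ξ₁ = 167.9 mol/s.
Outlet amounts (n = n₀ + Σ ν·ξ):
  D: 617 − 1(167.9) − 2(21.25) = 406.6
  G: 0 + 1(167.9) = 167.9
  H: 0 + 2(21.25) = 42.5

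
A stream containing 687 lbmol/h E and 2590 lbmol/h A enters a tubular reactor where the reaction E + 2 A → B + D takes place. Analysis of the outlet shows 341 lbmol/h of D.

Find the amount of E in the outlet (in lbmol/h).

346 lbmol/h

For D: n = n₀ + 1ξ → 341 = 0 + 1ξ, giving ξ = 341 lbmol/h.
Outlet amounts (n = n₀ + ν ξ):
  E: 687 − 1(341) = 346
  A: 2590 − 2(341) = 1908
  B: 0 + 1(341) = 341
  D: 0 + 1(341) = 341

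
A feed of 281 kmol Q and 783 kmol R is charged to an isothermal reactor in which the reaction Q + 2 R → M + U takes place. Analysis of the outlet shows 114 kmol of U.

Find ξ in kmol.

For U: n = n₀ + 1ξ → 114 = 0 + 1ξ, giving ξ = 114 kmol.
Outlet amounts (n = n₀ + ν ξ):
  Q: 281 − 1(114) = 167
  R: 783 − 2(114) = 555
  M: 0 + 1(114) = 114
  U: 0 + 1(114) = 114

ξ = 114 kmol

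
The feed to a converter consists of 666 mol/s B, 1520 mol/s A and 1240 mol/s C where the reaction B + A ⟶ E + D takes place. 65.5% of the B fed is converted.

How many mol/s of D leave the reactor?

B reacted = 0.655 × 666 = 436.2 mol/s; ν_B = −1, so ξ = 436.2/1 = 436.2 mol/s.
Outlet amounts (n = n₀ + ν ξ):
  B: 666 − 1(436.2) = 229.8
  A: 1520 − 1(436.2) = 1084
  E: 0 + 1(436.2) = 436.2
  D: 0 + 1(436.2) = 436.2
  C: 1240 (inert)

436 mol/s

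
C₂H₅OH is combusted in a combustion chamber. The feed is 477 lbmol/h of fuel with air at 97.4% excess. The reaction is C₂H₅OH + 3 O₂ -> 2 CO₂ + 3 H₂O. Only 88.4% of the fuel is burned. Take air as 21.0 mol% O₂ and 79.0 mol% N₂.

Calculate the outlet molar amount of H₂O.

1270 lbmol/h

Stoichiometric O₂ = 3 × 477 = 1431 lbmol/h; O₂ fed = 1431 × 1.974 = 2825 lbmol/h.
N₂ fed = 2825 × 79/21 = 10630 lbmol/h.
Fuel reacted = 0.884 × 477 → ξ = 421.7 lbmol/h.
Outlet (n = n₀ + ν ξ):
  C₂H₅OH: 477 − 1(421.7) = 55.33
  O₂: 2825 − 3(421.7) = 1560
  N₂: 10630 (inert)
  CO₂: 0 + 2(421.7) = 843.3
  H₂O: 0 + 3(421.7) = 1265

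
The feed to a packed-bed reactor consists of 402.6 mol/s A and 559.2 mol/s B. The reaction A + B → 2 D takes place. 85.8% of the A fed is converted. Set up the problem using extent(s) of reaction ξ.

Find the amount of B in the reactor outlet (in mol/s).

A reacted = 0.858 × 402.6 = 345.4 mol/s; ν_A = −1, so ξ = 345.4/1 = 345.4 mol/s.
Outlet amounts (n = n₀ + ν ξ):
  A: 402.6 − 1(345.4) = 57.17
  B: 559.2 − 1(345.4) = 213.8
  D: 0 + 2(345.4) = 690.9

214 mol/s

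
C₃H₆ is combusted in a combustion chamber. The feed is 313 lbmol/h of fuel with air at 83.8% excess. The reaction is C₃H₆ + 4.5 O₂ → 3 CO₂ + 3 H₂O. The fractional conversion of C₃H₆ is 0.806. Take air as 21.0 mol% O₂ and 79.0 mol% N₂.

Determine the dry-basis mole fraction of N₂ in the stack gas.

0.811

Stoichiometric O₂ = 4.5 × 313 = 1408 lbmol/h; O₂ fed = 1408 × 1.838 = 2589 lbmol/h.
N₂ fed = 2589 × 79/21 = 9739 lbmol/h.
Fuel reacted = 0.806 × 313 → ξ = 252.3 lbmol/h.
Outlet (n = n₀ + ν ξ):
  C₃H₆: 313 − 1(252.3) = 60.72
  O₂: 2589 − 4.5(252.3) = 1454
  N₂: 9739 (inert)
  CO₂: 0 + 3(252.3) = 756.8
  H₂O: 0 + 3(252.3) = 756.8
Dry total = 12010 lbmol/h; y_N₂ (dry) = 9739 / 12010 = 0.8109.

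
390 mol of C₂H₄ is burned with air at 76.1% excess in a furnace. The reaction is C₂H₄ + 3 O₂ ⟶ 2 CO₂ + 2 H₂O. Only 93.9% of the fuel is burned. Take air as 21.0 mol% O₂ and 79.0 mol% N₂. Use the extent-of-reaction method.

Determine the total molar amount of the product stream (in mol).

Stoichiometric O₂ = 3 × 390 = 1170 mol; O₂ fed = 1170 × 1.761 = 2060 mol.
N₂ fed = 2060 × 79/21 = 7751 mol.
Fuel reacted = 0.939 × 390 → ξ = 366.2 mol.
Outlet (n = n₀ + ν ξ):
  C₂H₄: 390 − 1(366.2) = 23.79
  O₂: 2060 − 3(366.2) = 961.7
  N₂: 7751 (inert)
  CO₂: 0 + 2(366.2) = 732.4
  H₂O: 0 + 2(366.2) = 732.4
Total out = 23.79 + 961.7 + 7751 + 732.4 + 732.4 = 10200 mol.

10200 mol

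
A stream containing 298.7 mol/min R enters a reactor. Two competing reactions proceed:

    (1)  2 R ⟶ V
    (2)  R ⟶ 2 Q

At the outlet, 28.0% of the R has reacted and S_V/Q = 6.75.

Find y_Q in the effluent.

Conversion of R: R consumed = 0.28 × 298.7 = 83.64 mol/min = 2ξ₁ + 1ξ₂.
Selectivity: 1ξ₁ / (2ξ₂) = 6.75 → ξ₁ = 13.5 ξ₂.
Substitute: (2·13.5 + 1) ξ₂ = 83.64 → ξ₂ = 2.987 mol/min, ξ₁ = 40.32 mol/min.
Outlet amounts (n = n₀ + Σ ν·ξ):
  R: 298.7 − 2(40.32) − 1(2.987) = 215.1
  V: 0 + 1(40.32) = 40.32
  Q: 0 + 2(2.987) = 5.974
Total out = 261.4 mol/min; y_Q = 5.974 / 261.4 = 0.02286.

0.0229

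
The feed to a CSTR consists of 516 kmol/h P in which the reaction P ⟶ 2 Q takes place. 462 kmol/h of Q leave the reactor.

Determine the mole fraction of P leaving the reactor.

For Q: n = n₀ + 2ξ → 462 = 0 + 2ξ, giving ξ = 231 kmol/h.
Outlet amounts (n = n₀ + ν ξ):
  P: 516 − 1(231) = 285
  Q: 0 + 2(231) = 462
Total out = 747 kmol/h; y_P = 285 / 747 = 0.3815.

0.382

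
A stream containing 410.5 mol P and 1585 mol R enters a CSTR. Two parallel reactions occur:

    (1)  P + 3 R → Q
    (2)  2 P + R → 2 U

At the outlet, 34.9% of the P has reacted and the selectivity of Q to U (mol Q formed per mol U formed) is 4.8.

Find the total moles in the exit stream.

1630 mol

Conversion of P: P consumed = 0.349 × 410.5 = 143.3 mol = 1ξ₁ + 2ξ₂.
Selectivity: 1ξ₁ / (2ξ₂) = 4.8 → ξ₁ = 9.6 ξ₂.
Substitute: (1·9.6 + 2) ξ₂ = 143.3 → ξ₂ = 12.35 mol, ξ₁ = 118.6 mol.
Outlet amounts (n = n₀ + Σ ν·ξ):
  P: 410.5 − 1(118.6) − 2(12.35) = 267.2
  R: 1585 − 3(118.6) − 1(12.35) = 1217
  Q: 0 + 1(118.6) = 118.6
  U: 0 + 2(12.35) = 24.7
Total out = 267.2 + 1217 + 118.6 + 24.7 = 1627 mol.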